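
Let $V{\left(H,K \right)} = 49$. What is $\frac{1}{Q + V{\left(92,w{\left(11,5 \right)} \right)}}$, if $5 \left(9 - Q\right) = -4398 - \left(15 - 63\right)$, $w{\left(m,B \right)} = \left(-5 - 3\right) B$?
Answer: $\frac{1}{928} \approx 0.0010776$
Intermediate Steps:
$w{\left(m,B \right)} = - 8 B$
$Q = 879$ ($Q = 9 - \frac{-4398 - \left(15 - 63\right)}{5} = 9 - \frac{-4398 - -48}{5} = 9 - \frac{-4398 + 48}{5} = 9 - -870 = 9 + 870 = 879$)
$\frac{1}{Q + V{\left(92,w{\left(11,5 \right)} \right)}} = \frac{1}{879 + 49} = \frac{1}{928}$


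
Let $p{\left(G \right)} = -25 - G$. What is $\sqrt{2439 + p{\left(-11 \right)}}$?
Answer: $5 \sqrt{97} \approx 49.244$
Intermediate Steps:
$\sqrt{2439 + p{\left(-11 \right)}} = \sqrt{2439 - 14} = \sqrt{2425} = 5 \sqrt{97}$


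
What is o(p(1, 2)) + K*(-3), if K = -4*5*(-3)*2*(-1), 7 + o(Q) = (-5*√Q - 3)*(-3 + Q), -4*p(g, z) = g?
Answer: 1451/4 + 65*I/8 ≈ 362.75 + 8.125*I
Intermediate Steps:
p(g, z) = -g/4
o(Q) = -7 + (-3 + Q)*(-3 - 5*√Q) (o(Q) = -7 + (-5*√Q - 3)*(-3 + Q) = -7 + (-3 - 5*√Q)*(-3 + Q) = -7 + (-3 + Q)*(-3 - 5*√Q))
K = -120 (K = -(-60)*2*(-1) = -4*(-30)*(-1) = 120*(-1) = -120)
o(p(1, 2)) + K*(-3) = (2 - 5*(-I/8) - (-3)/4 + 15*√(-¼*1)) - 120*(-3) = (2 - (-5)*I/8 - 3*(-¼) + 15*√(-¼)) + 360 = (2 - (-5)*I/8 + ¾ + 15*(I/2)) + 360 = (2 + 5*I/8 + ¾ + 15*I/2) + 360 = (11/4 + 65*I/8) + 360 = 1451/4 + 65*I/8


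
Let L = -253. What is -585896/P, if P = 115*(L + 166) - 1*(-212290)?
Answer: -585896/202285 ≈ -2.8964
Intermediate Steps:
P = 202285 (P = 115*(-253 + 166) - 1*(-212290) = 115*(-87) + 212290 = -10005 + 212290 = 202285)
-585896/P = -585896/202285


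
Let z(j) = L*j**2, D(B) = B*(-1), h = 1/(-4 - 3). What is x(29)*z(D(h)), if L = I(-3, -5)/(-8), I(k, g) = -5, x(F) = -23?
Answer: -115/392 ≈ -0.29337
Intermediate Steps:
h = -1/7 (h = 1/(-7) = -1/7 ≈ -0.14286)
D(B) = -B
L = 5/8 (L = -5/(-8) = -5*(-1/8) = 5/8 ≈ 0.62500)
z(j) = 5*j**2/8
x(29)*z(D(h)) = -115*(-1*(-1/7))**2/8 = -115*(1/7)**2/8 = -115/(8*49) = -23*5/392 = -115/392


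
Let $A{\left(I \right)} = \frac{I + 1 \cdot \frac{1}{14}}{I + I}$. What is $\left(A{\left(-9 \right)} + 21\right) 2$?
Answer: $\frac{5417}{126} \approx 42.992$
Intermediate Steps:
$A{\left(I \right)} = \frac{\frac{1}{14} + I}{2 I}$ ($A{\left(I \right)} = \frac{I + 1 \cdot \frac{1}{14}}{2 I} = \left(I + \frac{1}{14}\right) \frac{1}{2 I} = \left(\frac{1}{14} + I\right) \frac{1}{2 I} = \frac{\frac{1}{14} + I}{2 I}$)
$\left(A{\left(-9 \right)} + 21\right) 2 = \left(\frac{1 + 14 \left(-9\right)}{28 \left(-9\right)} + 21\right) 2 = \left(\frac{1}{28} \left(- \frac{1}{9}\right) \left(1 - 126\right) + 21\right) 2 = \left(\frac{1}{28} \left(- \frac{1}{9}\right) \left(-125\right) + 21\right) 2 = \left(\frac{125}{252} + 21\right) 2 = \frac{5417}{252} \cdot 2 = \frac{5417}{126}$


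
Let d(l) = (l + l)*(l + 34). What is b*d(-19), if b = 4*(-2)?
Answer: 4560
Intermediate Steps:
b = -8
d(l) = 2*l*(34 + l) (d(l) = (2*l)*(34 + l) = 2*l*(34 + l))
b*d(-19) = -16*(-19)*(34 - 19) = -16*(-19)*15 = -8*(-570) = 4560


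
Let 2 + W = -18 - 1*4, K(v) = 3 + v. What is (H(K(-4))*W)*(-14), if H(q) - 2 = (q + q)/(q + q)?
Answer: 1008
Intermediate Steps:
W = -24 (W = -2 + (-18 - 1*4) = -2 + (-18 - 4) = -2 - 22 = -24)
H(q) = 3 (H(q) = 2 + (q + q)/(q + q) = 2 + (2*q)/((2*q)) = 2 + (2*q)*(1/(2*q)) = 2 + 1 = 3)
(H(K(-4))*W)*(-14) = (3*(-24))*(-14) = -72*(-14) = 1008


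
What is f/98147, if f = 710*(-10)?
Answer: -7100/98147 ≈ -0.072340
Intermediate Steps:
f = -7100
f/98147 = -7100/98147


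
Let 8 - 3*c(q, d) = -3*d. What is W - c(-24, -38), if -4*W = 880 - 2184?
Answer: 1084/3 ≈ 361.33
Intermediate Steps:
c(q, d) = 8/3 + d (c(q, d) = 8/3 - (-1)*d = 8/3 + d)
W = 326 (W = -(880 - 2184)/4 = -¼*(-1304) = 326)
W - c(-24, -38) = 326 - (8/3 - 38) = 326 - 1*(-106/3) = 326 + 106/3 = 1084/3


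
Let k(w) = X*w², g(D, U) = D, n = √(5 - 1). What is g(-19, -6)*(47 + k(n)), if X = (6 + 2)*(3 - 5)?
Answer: 323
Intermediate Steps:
n = 2 (n = √4 = 2)
X = -16 (X = 8*(-2) = -16)
k(w) = -16*w²
g(-19, -6)*(47 + k(n)) = -19*(47 - 16*2²) = -19*(47 - 16*4) = -19*(47 - 64) = -19*(-17) = 323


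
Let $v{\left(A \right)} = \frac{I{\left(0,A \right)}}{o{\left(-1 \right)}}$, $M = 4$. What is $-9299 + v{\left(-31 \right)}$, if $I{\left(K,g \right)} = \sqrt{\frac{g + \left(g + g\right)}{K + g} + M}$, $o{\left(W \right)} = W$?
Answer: $-9299 - \sqrt{7} \approx -9301.6$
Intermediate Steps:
$I{\left(K,g \right)} = \sqrt{4 + \frac{3 g}{K + g}}$ ($I{\left(K,g \right)} = \sqrt{\frac{g + \left(g + g\right)}{K + g} + 4} = \sqrt{\frac{g + 2 g}{K + g} + 4} = \sqrt{\frac{3 g}{K + g} + 4} = \sqrt{4 + \frac{3 g}{K + g}}$)
$v{\left(A \right)} = - \sqrt{7}$ ($v{\left(A \right)} = \frac{\sqrt{\frac{4 \cdot 0 + 7 A}{0 + A}}}{-1} = \sqrt{\frac{0 + 7 A}{A}} \left(-1\right) = \sqrt{\frac{7 A}{A}} \left(-1\right) = \sqrt{7} \left(-1\right) = - \sqrt{7}$)
$-9299 + v{\left(-31 \right)} = -9299 - \sqrt{7}$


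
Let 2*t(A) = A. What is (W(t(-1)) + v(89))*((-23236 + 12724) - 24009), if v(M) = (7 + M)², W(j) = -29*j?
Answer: -637292181/2 ≈ -3.1865e+8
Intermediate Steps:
t(A) = A/2
(W(t(-1)) + v(89))*((-23236 + 12724) - 24009) = (-29*(-1)/2 + (7 + 89)²)*((-23236 + 12724) - 24009) = (-29*(-½) + 96²)*(-10512 - 24009) = (29/2 + 9216)*(-34521) = (18461/2)*(-34521) = -637292181/2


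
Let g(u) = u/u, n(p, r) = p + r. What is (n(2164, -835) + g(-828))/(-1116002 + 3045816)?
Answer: 665/964907 ≈ 0.00068919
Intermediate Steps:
g(u) = 1
(n(2164, -835) + g(-828))/(-1116002 + 3045816) = ((2164 - 835) + 1)/(-1116002 + 3045816) = (1329 + 1)/1929814 = 1330*(1/1929814) = 665/964907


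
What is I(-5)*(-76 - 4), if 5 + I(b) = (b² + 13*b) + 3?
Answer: 3360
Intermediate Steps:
I(b) = -2 + b² + 13*b (I(b) = -5 + ((b² + 13*b) + 3) = -5 + (3 + b² + 13*b) = -2 + b² + 13*b)
I(-5)*(-76 - 4) = (-2 + (-5)² + 13*(-5))*(-76 - 4) = (-2 + 25 - 65)*(-80) = -42*(-80) = 3360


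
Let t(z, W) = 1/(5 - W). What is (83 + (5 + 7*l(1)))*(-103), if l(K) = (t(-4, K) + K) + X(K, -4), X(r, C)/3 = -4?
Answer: -5253/4 ≈ -1313.3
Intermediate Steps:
t(z, W) = 1/(5 - W)
X(r, C) = -12 (X(r, C) = 3*(-4) = -12)
l(K) = -12 + K - 1/(-5 + K) (l(K) = (-1/(-5 + K) + K) - 12 = (K - 1/(-5 + K)) - 12 = -12 + K - 1/(-5 + K))
(83 + (5 + 7*l(1)))*(-103) = (83 + (5 + 7*((-1 + (-12 + 1)*(-5 + 1))/(-5 + 1))))*(-103) = (83 + (5 + 7*((-1 - 11*(-4))/(-4))))*(-103) = (83 + (5 + 7*(-(-1 + 44)/4)))*(-103) = (83 + (5 + 7*(-¼*43)))*(-103) = (83 + (5 + 7*(-43/4)))*(-103) = (83 + (5 - 301/4))*(-103) = (83 - 281/4)*(-103) = (51/4)*(-103) = -5253/4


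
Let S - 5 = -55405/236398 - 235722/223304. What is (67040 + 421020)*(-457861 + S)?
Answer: -737265084226469036355/3299288687 ≈ -2.2346e+11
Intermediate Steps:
S = 48961681871/13197154748 (S = 5 + (-55405/236398 - 235722/223304) = 5 + (-55405*1/236398 - 235722*1/223304) = 5 + (-55405/236398 - 117861/111652) = 5 - 17024091869/13197154748 = 48961681871/13197154748 ≈ 3.7100)
(67040 + 421020)*(-457861 + S) = (67040 + 421020)*(-457861 + 48961681871/13197154748) = 488060*(-6042413508392157/13197154748) = -737265084226469036355/3299288687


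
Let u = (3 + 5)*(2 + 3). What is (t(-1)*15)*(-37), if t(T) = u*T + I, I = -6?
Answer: 25530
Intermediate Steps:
u = 40 (u = 8*5 = 40)
t(T) = -6 + 40*T (t(T) = 40*T - 6 = -6 + 40*T)
(t(-1)*15)*(-37) = ((-6 + 40*(-1))*15)*(-37) = ((-6 - 40)*15)*(-37) = -46*15*(-37) = -690*(-37) = 25530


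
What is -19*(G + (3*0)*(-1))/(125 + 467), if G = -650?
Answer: 6175/296 ≈ 20.861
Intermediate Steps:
-19*(G + (3*0)*(-1))/(125 + 467) = -19*(-650 + (3*0)*(-1))/(125 + 467) = -19*(-650 + 0*(-1))/592 = -19*(-650 + 0)/592 = -(-12350)/592 = -19*(-325/296) = 6175/296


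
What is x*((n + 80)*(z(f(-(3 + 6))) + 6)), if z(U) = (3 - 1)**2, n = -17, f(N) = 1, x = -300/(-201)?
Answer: 63000/67 ≈ 940.30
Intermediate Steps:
x = 100/67 (x = -300*(-1/201) = 100/67 ≈ 1.4925)
z(U) = 4 (z(U) = 2**2 = 4)
x*((n + 80)*(z(f(-(3 + 6))) + 6)) = 100*((-17 + 80)*(4 + 6))/67 = 100*(63*10)/67 = (100/67)*630 = 63000/67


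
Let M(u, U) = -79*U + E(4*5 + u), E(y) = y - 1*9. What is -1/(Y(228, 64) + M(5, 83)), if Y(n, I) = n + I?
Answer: 1/6249 ≈ 0.00016003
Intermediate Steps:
Y(n, I) = I + n
E(y) = -9 + y (E(y) = y - 9 = -9 + y)
M(u, U) = 11 + u - 79*U (M(u, U) = -79*U + (-9 + (4*5 + u)) = -79*U + (-9 + (20 + u)) = -79*U + (11 + u) = 11 + u - 79*U)
-1/(Y(228, 64) + M(5, 83)) = -1/((64 + 228) + (11 + 5 - 79*83)) = -1/(292 + (11 + 5 - 6557)) = -1/(292 - 6541) = -1/(-6249) = -1*(-1/6249) = 1/6249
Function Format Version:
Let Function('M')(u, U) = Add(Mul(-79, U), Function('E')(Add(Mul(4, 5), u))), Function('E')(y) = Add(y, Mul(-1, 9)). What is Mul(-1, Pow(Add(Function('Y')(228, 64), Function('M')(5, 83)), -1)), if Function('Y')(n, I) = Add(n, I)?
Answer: Rational(1, 6249) ≈ 0.00016003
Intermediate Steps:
Function('Y')(n, I) = Add(I, n)
Function('E')(y) = Add(-9, y) (Function('E')(y) = Add(y, -9) = Add(-9, y))
Function('M')(u, U) = Add(11, u, Mul(-79, U)) (Function('M')(u, U) = Add(Mul(-79, U), Add(-9, Add(Mul(4, 5), u))) = Add(Mul(-79, U), Add(-9, Add(20, u))) = Add(Mul(-79, U), Add(11, u)) = Add(11, u, Mul(-79, U)))
Mul(-1, Pow(Add(Function('Y')(228, 64), Function('M')(5, 83)), -1)) = Mul(-1, Pow(Add(Add(64, 228), Add(11, 5, Mul(-79, 83))), -1)) = Mul(-1, Pow(Add(292, Add(11, 5, -6557)), -1)) = Mul(-1, Pow(Add(292, -6541), -1)) = Mul(-1, Pow(-6249, -1)) = Mul(-1, Rational(-1, 6249)) = Rational(1, 6249)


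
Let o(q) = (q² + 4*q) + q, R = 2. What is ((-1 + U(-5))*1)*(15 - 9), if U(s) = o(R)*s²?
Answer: 2094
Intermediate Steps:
o(q) = q² + 5*q
U(s) = 14*s² (U(s) = (2*(5 + 2))*s² = (2*7)*s² = 14*s²)
((-1 + U(-5))*1)*(15 - 9) = ((-1 + 14*(-5)²)*1)*(15 - 9) = ((-1 + 14*25)*1)*6 = ((-1 + 350)*1)*6 = (349*1)*6 = 349*6 = 2094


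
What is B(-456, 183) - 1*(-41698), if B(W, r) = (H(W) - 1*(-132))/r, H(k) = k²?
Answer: 2612934/61 ≈ 42835.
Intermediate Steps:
B(W, r) = (132 + W²)/r (B(W, r) = (W² - 1*(-132))/r = (W² + 132)/r = (132 + W²)/r)
B(-456, 183) - 1*(-41698) = (132 + (-456)²)/183 - 1*(-41698) = (132 + 207936)/183 + 41698 = (1/183)*208068 + 41698 = 69356/61 + 41698 = 2612934/61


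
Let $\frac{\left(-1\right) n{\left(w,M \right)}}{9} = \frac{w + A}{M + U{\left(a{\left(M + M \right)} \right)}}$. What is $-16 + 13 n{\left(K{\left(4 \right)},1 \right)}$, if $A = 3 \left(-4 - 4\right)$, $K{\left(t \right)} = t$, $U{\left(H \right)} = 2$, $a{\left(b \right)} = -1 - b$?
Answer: $764$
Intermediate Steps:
$A = -24$ ($A = 3 \left(-8\right) = -24$)
$n{\left(w,M \right)} = - \frac{9 \left(-24 + w\right)}{2 + M}$ ($n{\left(w,M \right)} = - 9 \frac{w - 24}{M + 2} = - 9 \frac{-24 + w}{2 + M} = - \frac{9 \left(-24 + w\right)}{2 + M}$)
$-16 + 13 n{\left(K{\left(4 \right)},1 \right)} = -16 + 13 \frac{9 \left(24 - 4\right)}{2 + 1} = -16 + 13 \frac{9 \left(24 - 4\right)}{3} = -16 + 13 \cdot 9 \cdot \frac{1}{3} \cdot 20 = -16 + 13 \cdot 60 = -16 + 780 = 764$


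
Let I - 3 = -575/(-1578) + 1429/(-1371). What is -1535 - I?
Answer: -1108633669/721146 ≈ -1537.3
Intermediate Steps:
I = 1674559/721146 (I = 3 + (-575/(-1578) + 1429/(-1371)) = 3 + (-575*(-1/1578) + 1429*(-1/1371)) = 3 + (575/1578 - 1429/1371) = 3 - 488879/721146 = 1674559/721146 ≈ 2.3221)
-1535 - I = -1535 - 1*1674559/721146 = -1535 - 1674559/721146 = -1108633669/721146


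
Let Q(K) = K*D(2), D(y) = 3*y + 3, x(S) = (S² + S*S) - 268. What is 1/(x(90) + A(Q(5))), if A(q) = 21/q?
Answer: 15/238987 ≈ 6.2765e-5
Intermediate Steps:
x(S) = -268 + 2*S² (x(S) = (S² + S²) - 268 = 2*S² - 268 = -268 + 2*S²)
D(y) = 3 + 3*y
Q(K) = 9*K (Q(K) = K*(3 + 3*2) = K*(3 + 6) = K*9 = 9*K)
1/(x(90) + A(Q(5))) = 1/((-268 + 2*90²) + 21/((9*5))) = 1/((-268 + 2*8100) + 21/45) = 1/((-268 + 16200) + 21*(1/45)) = 1/(15932 + 7/15) = 1/(238987/15) = 15/238987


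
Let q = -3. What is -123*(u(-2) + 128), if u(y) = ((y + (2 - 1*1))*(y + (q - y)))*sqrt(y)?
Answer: -15744 - 369*I*sqrt(2) ≈ -15744.0 - 521.84*I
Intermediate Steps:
u(y) = sqrt(y)*(-3 - 3*y) (u(y) = ((y + (2 - 1*1))*(y + (-3 - y)))*sqrt(y) = ((y + (2 - 1))*(-3))*sqrt(y) = ((y + 1)*(-3))*sqrt(y) = ((1 + y)*(-3))*sqrt(y) = (-3 - 3*y)*sqrt(y) = sqrt(y)*(-3 - 3*y))
-123*(u(-2) + 128) = -123*(3*sqrt(-2)*(-1 - 1*(-2)) + 128) = -123*(3*(I*sqrt(2))*(-1 + 2) + 128) = -123*(3*(I*sqrt(2))*1 + 128) = -123*(3*I*sqrt(2) + 128) = -123*(128 + 3*I*sqrt(2)) = -15744 - 369*I*sqrt(2)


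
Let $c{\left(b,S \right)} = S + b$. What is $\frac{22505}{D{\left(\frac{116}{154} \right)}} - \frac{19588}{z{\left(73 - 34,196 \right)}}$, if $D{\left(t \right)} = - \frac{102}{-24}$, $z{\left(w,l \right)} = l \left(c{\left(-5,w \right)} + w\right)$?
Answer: $\frac{321918291}{60809} \approx 5293.9$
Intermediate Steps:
$z{\left(w,l \right)} = l \left(-5 + 2 w\right)$ ($z{\left(w,l \right)} = l \left(\left(w - 5\right) + w\right) = l \left(\left(-5 + w\right) + w\right) = l \left(-5 + 2 w\right)$)
$D{\left(t \right)} = \frac{17}{4}$ ($D{\left(t \right)} = \left(-102\right) \left(- \frac{1}{24}\right) = \frac{17}{4}$)
$\frac{22505}{D{\left(\frac{116}{154} \right)}} - \frac{19588}{z{\left(73 - 34,196 \right)}} = \frac{22505}{\frac{17}{4}} - \frac{19588}{196 \left(-5 + 2 \left(73 - 34\right)\right)} = 22505 \cdot \frac{4}{17} - \frac{19588}{196 \left(-5 + 2 \left(73 - 34\right)\right)} = \frac{90020}{17} - \frac{19588}{196 \left(-5 + 2 \cdot 39\right)} = \frac{90020}{17} - \frac{19588}{196 \left(-5 + 78\right)} = \frac{90020}{17} - \frac{19588}{196 \cdot 73} = \frac{90020}{17} - \frac{19588}{14308} = \frac{90020}{17} - \frac{4897}{3577} = \frac{321918291}{60809}$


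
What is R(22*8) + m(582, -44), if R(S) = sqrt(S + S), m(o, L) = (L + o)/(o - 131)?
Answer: 538/451 + 4*sqrt(22) ≈ 19.955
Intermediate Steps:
m(o, L) = (L + o)/(-131 + o)
R(S) = sqrt(2)*sqrt(S) (R(S) = sqrt(2*S) = sqrt(2)*sqrt(S))
R(22*8) + m(582, -44) = sqrt(2)*sqrt(22*8) + (-44 + 582)/(-131 + 582) = sqrt(2)*sqrt(176) + 538/451 = sqrt(2)*(4*sqrt(11)) + (1/451)*538 = 4*sqrt(22) + 538/451 = 538/451 + 4*sqrt(22)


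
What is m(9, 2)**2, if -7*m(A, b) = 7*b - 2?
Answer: 144/49 ≈ 2.9388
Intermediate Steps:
m(A, b) = 2/7 - b (m(A, b) = -(7*b - 2)/7 = -(-2 + 7*b)/7 = 2/7 - b)
m(9, 2)**2 = (2/7 - 1*2)**2 = (2/7 - 2)**2 = (-12/7)**2 = 144/49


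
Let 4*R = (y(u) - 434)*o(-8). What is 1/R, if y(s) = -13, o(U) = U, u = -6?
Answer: 1/894 ≈ 0.0011186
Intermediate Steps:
R = 894 (R = ((-13 - 434)*(-8))/4 = (-447*(-8))/4 = (¼)*3576 = 894)
1/R = 1/894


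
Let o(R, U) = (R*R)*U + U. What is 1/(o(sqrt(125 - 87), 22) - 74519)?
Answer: -1/73661 ≈ -1.3576e-5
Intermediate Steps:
o(R, U) = U + U*R**2 (o(R, U) = R**2*U + U = U*R**2 + U = U + U*R**2)
1/(o(sqrt(125 - 87), 22) - 74519) = 1/(22*(1 + (sqrt(125 - 87))**2) - 74519) = 1/(22*(1 + (sqrt(38))**2) - 74519) = 1/(22*(1 + 38) - 74519) = 1/(22*39 - 74519) = 1/(858 - 74519) = 1/(-73661) = -1/73661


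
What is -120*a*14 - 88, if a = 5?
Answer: -8488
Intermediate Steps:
-120*a*14 - 88 = -600*14 - 88 = -120*70 - 88 = -8400 - 88 = -8488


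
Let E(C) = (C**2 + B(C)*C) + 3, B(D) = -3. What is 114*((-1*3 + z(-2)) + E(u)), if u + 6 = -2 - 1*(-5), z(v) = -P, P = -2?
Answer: 2280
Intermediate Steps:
z(v) = 2 (z(v) = -1*(-2) = 2)
u = -3 (u = -6 + (-2 - 1*(-5)) = -6 + (-2 + 5) = -6 + 3 = -3)
E(C) = 3 + C**2 - 3*C (E(C) = (C**2 - 3*C) + 3 = 3 + C**2 - 3*C)
114*((-1*3 + z(-2)) + E(u)) = 114*((-1*3 + 2) + (3 + (-3)**2 - 3*(-3))) = 114*((-3 + 2) + (3 + 9 + 9)) = 114*(-1 + 21) = 114*20 = 2280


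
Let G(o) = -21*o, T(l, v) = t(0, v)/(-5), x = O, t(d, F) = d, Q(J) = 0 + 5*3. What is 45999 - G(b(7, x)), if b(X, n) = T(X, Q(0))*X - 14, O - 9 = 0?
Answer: 45705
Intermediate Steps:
Q(J) = 15 (Q(J) = 0 + 15 = 15)
O = 9 (O = 9 + 0 = 9)
x = 9
T(l, v) = 0 (T(l, v) = 0/(-5) = 0*(-⅕) = 0)
b(X, n) = -14 (b(X, n) = 0*X - 14 = 0 - 14 = -14)
45999 - G(b(7, x)) = 45999 - (-21)*(-14) = 45999 - 1*294 = 45999 - 294 = 45705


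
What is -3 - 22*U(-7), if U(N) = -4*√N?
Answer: -3 + 88*I*√7 ≈ -3.0 + 232.83*I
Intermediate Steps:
-3 - 22*U(-7) = -3 - (-88)*√(-7) = -3 - (-88)*I*√7 = -3 + 88*I*√7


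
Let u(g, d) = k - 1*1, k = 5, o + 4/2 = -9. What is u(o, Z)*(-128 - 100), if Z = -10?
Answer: -912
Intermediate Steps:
o = -11 (o = -2 - 9 = -11)
u(g, d) = 4 (u(g, d) = 5 - 1*1 = 5 - 1 = 4)
u(o, Z)*(-128 - 100) = 4*(-128 - 100) = 4*(-228) = -912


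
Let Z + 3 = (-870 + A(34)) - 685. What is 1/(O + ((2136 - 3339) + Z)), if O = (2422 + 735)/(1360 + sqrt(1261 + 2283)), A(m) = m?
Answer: -5029901192/13704842088193 + 6314*sqrt(886)/13704842088193 ≈ -0.00036700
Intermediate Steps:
O = 3157/(1360 + 2*sqrt(886)) (O = 3157/(1360 + sqrt(3544)) = 3157/(1360 + 2*sqrt(886)) ≈ 2.2240)
Z = -1524 (Z = -3 + ((-870 + 34) - 685) = -3 + (-836 - 685) = -3 - 1521 = -1524)
1/(O + ((2136 - 3339) + Z)) = 1/((536690/230757 - 3157*sqrt(886)/923028) + ((2136 - 3339) - 1524)) = 1/((536690/230757 - 3157*sqrt(886)/923028) + (-1203 - 1524)) = 1/((536690/230757 - 3157*sqrt(886)/923028) - 2727) = 1/(-628737649/230757 - 3157*sqrt(886)/923028)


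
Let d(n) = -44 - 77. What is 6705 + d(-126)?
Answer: 6584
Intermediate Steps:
d(n) = -121
6705 + d(-126) = 6705 - 121 = 6584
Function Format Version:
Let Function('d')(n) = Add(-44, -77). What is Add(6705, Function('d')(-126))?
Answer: 6584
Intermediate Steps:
Function('d')(n) = -121
Add(6705, Function('d')(-126)) = Add(6705, -121) = 6584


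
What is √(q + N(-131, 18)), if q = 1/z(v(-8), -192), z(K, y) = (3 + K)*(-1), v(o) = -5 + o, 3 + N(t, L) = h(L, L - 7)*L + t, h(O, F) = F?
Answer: √6410/10 ≈ 8.0062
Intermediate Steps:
N(t, L) = -3 + t + L*(-7 + L) (N(t, L) = -3 + ((L - 7)*L + t) = -3 + ((-7 + L)*L + t) = -3 + (L*(-7 + L) + t) = -3 + (t + L*(-7 + L)) = -3 + t + L*(-7 + L))
z(K, y) = -3 - K
q = ⅒ (q = 1/(-3 - (-5 - 8)) = 1/(-3 - 1*(-13)) = 1/(-3 + 13) = 1/10 = ⅒ ≈ 0.10000)
√(q + N(-131, 18)) = √(⅒ + (-3 - 131 + 18*(-7 + 18))) = √(⅒ + (-3 - 131 + 18*11)) = √(⅒ + (-3 - 131 + 198)) = √(⅒ + 64) = √(641/10) = √6410/10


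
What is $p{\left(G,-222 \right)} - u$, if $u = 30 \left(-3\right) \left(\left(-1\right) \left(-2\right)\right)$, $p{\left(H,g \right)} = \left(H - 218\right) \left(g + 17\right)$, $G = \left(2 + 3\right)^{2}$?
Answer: $39745$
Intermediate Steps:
$G = 25$ ($G = 5^{2} = 25$)
$p{\left(H,g \right)} = \left(-218 + H\right) \left(17 + g\right)$
$u = -180$ ($u = \left(-90\right) 2 = -180$)
$p{\left(G,-222 \right)} - u = \left(-3706 - -48396 + 17 \cdot 25 + 25 \left(-222\right)\right) - -180 = \left(-3706 + 48396 + 425 - 5550\right) + 180 = 39565 + 180 = 39745$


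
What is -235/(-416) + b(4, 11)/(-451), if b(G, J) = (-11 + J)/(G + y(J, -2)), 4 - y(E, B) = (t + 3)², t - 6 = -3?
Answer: 235/416 ≈ 0.56490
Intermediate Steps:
t = 3 (t = 6 - 3 = 3)
y(E, B) = -32 (y(E, B) = 4 - (3 + 3)² = 4 - 1*6² = 4 - 1*36 = 4 - 36 = -32)
b(G, J) = (-11 + J)/(-32 + G) (b(G, J) = (-11 + J)/(G - 32) = (-11 + J)/(-32 + G))
-235/(-416) + b(4, 11)/(-451) = -235/(-416) + ((-11 + 11)/(-32 + 4))/(-451) = -235*(-1/416) + (0/(-28))*(-1/451) = 235/416 - 1/28*0*(-1/451) = 235/416 + 0*(-1/451) = 235/416 + 0 = 235/416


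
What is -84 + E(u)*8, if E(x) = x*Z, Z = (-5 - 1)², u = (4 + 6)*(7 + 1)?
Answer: 22956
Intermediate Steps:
u = 80 (u = 10*8 = 80)
Z = 36 (Z = (-6)² = 36)
E(x) = 36*x (E(x) = x*36 = 36*x)
-84 + E(u)*8 = -84 + (36*80)*8 = -84 + 2880*8 = -84 + 23040 = 22956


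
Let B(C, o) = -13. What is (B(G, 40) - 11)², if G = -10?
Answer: 576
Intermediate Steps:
(B(G, 40) - 11)² = (-13 - 11)² = (-24)² = 576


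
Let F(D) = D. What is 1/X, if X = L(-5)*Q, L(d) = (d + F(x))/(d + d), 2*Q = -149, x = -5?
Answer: -2/149 ≈ -0.013423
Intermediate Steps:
Q = -149/2 (Q = (½)*(-149) = -149/2 ≈ -74.500)
L(d) = (-5 + d)/(2*d) (L(d) = (d - 5)/(d + d) = (-5 + d)/((2*d)) = (-5 + d)*(1/(2*d)) = (-5 + d)/(2*d))
X = -149/2 (X = ((½)*(-5 - 5)/(-5))*(-149/2) = ((½)*(-⅕)*(-10))*(-149/2) = 1*(-149/2) = -149/2 ≈ -74.500)
1/X = 1/(-149/2) = -2/149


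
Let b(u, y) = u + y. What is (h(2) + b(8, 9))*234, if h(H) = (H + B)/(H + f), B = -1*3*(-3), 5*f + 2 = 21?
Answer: 128232/29 ≈ 4421.8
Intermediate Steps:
f = 19/5 (f = -⅖ + (⅕)*21 = -⅖ + 21/5 = 19/5 ≈ 3.8000)
B = 9 (B = -3*(-3) = 9)
h(H) = (9 + H)/(19/5 + H) (h(H) = (H + 9)/(H + 19/5) = (9 + H)/(19/5 + H))
(h(2) + b(8, 9))*234 = (5*(9 + 2)/(19 + 5*2) + (8 + 9))*234 = (5*11/(19 + 10) + 17)*234 = (5*11/29 + 17)*234 = (5*(1/29)*11 + 17)*234 = (55/29 + 17)*234 = (548/29)*234 = 128232/29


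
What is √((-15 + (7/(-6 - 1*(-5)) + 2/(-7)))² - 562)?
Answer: I*√3202/7 ≈ 8.0837*I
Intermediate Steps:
√((-15 + (7/(-6 - 1*(-5)) + 2/(-7)))² - 562) = √((-15 + (7/(-6 + 5) + 2*(-⅐)))² - 562) = √((-15 + (7/(-1) - 2/7))² - 562) = √((-15 + (7*(-1) - 2/7))² - 562) = √((-15 + (-7 - 2/7))² - 562) = √((-15 - 51/7)² - 562) = √((-156/7)² - 562) = √(24336/49 - 562) = √(-3202/49) = I*√3202/7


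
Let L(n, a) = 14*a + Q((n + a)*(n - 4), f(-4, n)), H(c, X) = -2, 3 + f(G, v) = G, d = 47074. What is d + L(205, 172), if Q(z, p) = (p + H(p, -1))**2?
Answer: 49563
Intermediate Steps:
f(G, v) = -3 + G
Q(z, p) = (-2 + p)**2 (Q(z, p) = (p - 2)**2 = (-2 + p)**2)
L(n, a) = 81 + 14*a (L(n, a) = 14*a + (-2 + (-3 - 4))**2 = 14*a + (-2 - 7)**2 = 14*a + (-9)**2 = 14*a + 81 = 81 + 14*a)
d + L(205, 172) = 47074 + (81 + 14*172) = 47074 + (81 + 2408) = 47074 + 2489 = 49563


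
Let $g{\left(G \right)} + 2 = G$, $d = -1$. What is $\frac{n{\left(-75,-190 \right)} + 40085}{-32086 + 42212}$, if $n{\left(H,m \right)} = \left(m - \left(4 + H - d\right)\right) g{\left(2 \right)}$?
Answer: $\frac{40085}{10126} \approx 3.9586$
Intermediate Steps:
$g{\left(G \right)} = -2 + G$
$n{\left(H,m \right)} = 0$ ($n{\left(H,m \right)} = \left(m - \left(1 + 4 + H\right)\right) \left(-2 + 2\right) = \left(m - \left(5 + H\right)\right) 0 = \left(-5 + m - H\right) 0 = 0$)
$\frac{n{\left(-75,-190 \right)} + 40085}{-32086 + 42212} = \frac{0 + 40085}{-32086 + 42212} = \frac{40085}{10126}$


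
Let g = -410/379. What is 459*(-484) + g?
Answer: -84197534/379 ≈ -2.2216e+5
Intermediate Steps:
g = -410/379 (g = -410*1/379 = -410/379 ≈ -1.0818)
459*(-484) + g = 459*(-484) - 410/379 = -222156 - 410/379 = -84197534/379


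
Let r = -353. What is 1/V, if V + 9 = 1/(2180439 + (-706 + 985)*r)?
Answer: -2081952/18737567 ≈ -0.11111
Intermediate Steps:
V = -18737567/2081952 (V = -9 + 1/(2180439 + (-706 + 985)*(-353)) = -9 + 1/(2180439 + 279*(-353)) = -9 + 1/(2180439 - 98487) = -9 + 1/2081952 = -18737567/2081952 ≈ -9.0000)
1/V = 1/(-18737567/2081952) = -2081952/18737567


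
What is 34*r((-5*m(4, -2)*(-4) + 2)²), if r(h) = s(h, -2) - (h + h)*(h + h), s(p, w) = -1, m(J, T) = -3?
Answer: -1539043490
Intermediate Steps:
r(h) = -1 - 4*h² (r(h) = -1 - (h + h)*(h + h) = -1 - 2*h*2*h = -1 - 4*h²)
34*r((-5*m(4, -2)*(-4) + 2)²) = 34*(-1 - 4*(-5*(-3)*(-4) + 2)⁴) = 34*(-1 - 4*(15*(-4) + 2)⁴) = 34*(-1 - 4*(-60 + 2)⁴) = 34*(-1 - 4*((-58)²)²) = 34*(-1 - 4*3364²) = 34*(-1 - 4*11316496) = 34*(-1 - 45265984) = 34*(-45265985) = -1539043490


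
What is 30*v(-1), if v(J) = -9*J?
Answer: 270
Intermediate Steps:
30*v(-1) = 30*(-9*(-1)) = 30*9 = 270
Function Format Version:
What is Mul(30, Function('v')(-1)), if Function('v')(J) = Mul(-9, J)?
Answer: 270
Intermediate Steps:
Mul(30, Function('v')(-1)) = Mul(30, Mul(-9, -1)) = Mul(30, 9) = 270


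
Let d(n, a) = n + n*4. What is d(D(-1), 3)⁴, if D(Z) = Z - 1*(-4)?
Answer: 50625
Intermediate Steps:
D(Z) = 4 + Z (D(Z) = Z + 4 = 4 + Z)
d(n, a) = 5*n (d(n, a) = n + 4*n = 5*n)
d(D(-1), 3)⁴ = (5*(4 - 1))⁴ = (5*3)⁴ = 15⁴ = 50625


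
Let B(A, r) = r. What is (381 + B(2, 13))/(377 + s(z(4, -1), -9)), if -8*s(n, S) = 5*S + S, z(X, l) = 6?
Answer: 1576/1535 ≈ 1.0267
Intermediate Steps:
s(n, S) = -3*S/4 (s(n, S) = -(5*S + S)/8 = -3*S/4)
(381 + B(2, 13))/(377 + s(z(4, -1), -9)) = (381 + 13)/(377 - 3/4*(-9)) = 394/(377 + 27/4) = 394/(1535/4) = 394*(4/1535) = 1576/1535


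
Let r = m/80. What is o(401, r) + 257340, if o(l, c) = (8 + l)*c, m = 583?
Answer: 20825647/80 ≈ 2.6032e+5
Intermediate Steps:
r = 583/80 ≈ 7.2875
o(l, c) = c*(8 + l)
o(401, r) + 257340 = 583*(8 + 401)/80 + 257340 = (583/80)*409 + 257340 = 238447/80 + 257340 = 20825647/80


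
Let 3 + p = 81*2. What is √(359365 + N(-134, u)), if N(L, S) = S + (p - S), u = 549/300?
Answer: 2*√89881 ≈ 599.60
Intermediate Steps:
u = 183/100 (u = 549*(1/300) = 183/100 ≈ 1.8300)
p = 159 (p = -3 + 81*2 = -3 + 162 = 159)
N(L, S) = 159 (N(L, S) = S + (159 - S) = 159)
√(359365 + N(-134, u)) = √(359365 + 159) = √359524 = 2*√89881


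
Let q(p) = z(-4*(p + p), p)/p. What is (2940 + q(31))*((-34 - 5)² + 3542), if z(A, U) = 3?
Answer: 461457009/31 ≈ 1.4886e+7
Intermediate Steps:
q(p) = 3/p
(2940 + q(31))*((-34 - 5)² + 3542) = (2940 + 3/31)*((-34 - 5)² + 3542) = (2940 + 3*(1/31))*((-39)² + 3542) = (2940 + 3/31)*(1521 + 3542) = (91143/31)*5063 = 461457009/31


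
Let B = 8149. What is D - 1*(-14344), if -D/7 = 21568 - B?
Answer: -79589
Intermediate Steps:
D = -93933 (D = -7*(21568 - 1*8149) = -7*(21568 - 8149) = -7*13419 = -93933)
D - 1*(-14344) = -93933 - 1*(-14344) = -93933 + 14344 = -79589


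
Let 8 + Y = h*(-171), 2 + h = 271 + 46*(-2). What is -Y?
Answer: 30275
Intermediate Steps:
h = 177 (h = -2 + (271 + 46*(-2)) = -2 + (271 - 92) = -2 + 179 = 177)
Y = -30275 (Y = -8 + 177*(-171) = -8 - 30267 = -30275)
-Y = -1*(-30275) = 30275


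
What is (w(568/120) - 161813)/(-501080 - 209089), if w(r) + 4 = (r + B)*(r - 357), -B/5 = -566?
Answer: 261089789/159788025 ≈ 1.6340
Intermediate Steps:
B = 2830 (B = -5*(-566) = 2830)
w(r) = -4 + (-357 + r)*(2830 + r) (w(r) = -4 + (r + 2830)*(r - 357) = -4 + (2830 + r)*(-357 + r) = -4 + (-357 + r)*(2830 + r))
(w(568/120) - 161813)/(-501080 - 209089) = ((-1010314 + (568/120)² + 2473*(568/120)) - 161813)/(-501080 - 209089) = ((-1010314 + (568*(1/120))² + 2473*(568*(1/120))) - 161813)/(-710169) = ((-1010314 + (71/15)² + 2473*(71/15)) - 161813)*(-1/710169) = ((-1010314 + 5041/225 + 175583/15) - 161813)*(-1/710169) = (-224681864/225 - 161813)*(-1/710169) = -261089789/225*(-1/710169) = 261089789/159788025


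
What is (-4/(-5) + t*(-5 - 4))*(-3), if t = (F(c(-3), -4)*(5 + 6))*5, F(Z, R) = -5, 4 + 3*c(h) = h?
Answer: -37137/5 ≈ -7427.4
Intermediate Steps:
c(h) = -4/3 + h/3
t = -275 (t = -5*(5 + 6)*5 = -5*11*5 = -55*5 = -275)
(-4/(-5) + t*(-5 - 4))*(-3) = (-4/(-5) - 275*(-5 - 4))*(-3) = (-4*(-⅕) - 275*(-9))*(-3) = (⅘ + 2475)*(-3) = (12379/5)*(-3) = -37137/5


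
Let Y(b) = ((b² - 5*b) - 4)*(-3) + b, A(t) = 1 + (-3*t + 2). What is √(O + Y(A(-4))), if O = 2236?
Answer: 7*√37 ≈ 42.579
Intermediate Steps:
A(t) = 3 - 3*t (A(t) = 1 + (2 - 3*t) = 3 - 3*t)
Y(b) = 12 - 3*b² + 16*b (Y(b) = (-4 + b² - 5*b)*(-3) + b = (12 - 3*b² + 15*b) + b = 12 - 3*b² + 16*b)
√(O + Y(A(-4))) = √(2236 + (12 - 3*(3 - 3*(-4))² + 16*(3 - 3*(-4)))) = √(2236 + (12 - 3*(3 + 12)² + 16*(3 + 12))) = √(2236 + (12 - 3*15² + 16*15)) = √(2236 + (12 - 3*225 + 240)) = √(2236 + (12 - 675 + 240)) = √(2236 - 423) = √1813 = 7*√37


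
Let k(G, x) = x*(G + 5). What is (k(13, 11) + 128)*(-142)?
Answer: -46292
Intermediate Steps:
k(G, x) = x*(5 + G)
(k(13, 11) + 128)*(-142) = (11*(5 + 13) + 128)*(-142) = (11*18 + 128)*(-142) = (198 + 128)*(-142) = 326*(-142) = -46292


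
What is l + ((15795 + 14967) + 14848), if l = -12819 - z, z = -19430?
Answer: 52221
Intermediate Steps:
l = 6611 (l = -12819 - 1*(-19430) = -12819 + 19430 = 6611)
l + ((15795 + 14967) + 14848) = 6611 + ((15795 + 14967) + 14848) = 6611 + (30762 + 14848) = 6611 + 45610 = 52221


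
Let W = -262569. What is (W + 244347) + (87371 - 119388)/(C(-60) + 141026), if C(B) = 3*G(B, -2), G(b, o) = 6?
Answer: -2570135785/141044 ≈ -18222.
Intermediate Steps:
C(B) = 18 (C(B) = 3*6 = 18)
(W + 244347) + (87371 - 119388)/(C(-60) + 141026) = (-262569 + 244347) + (87371 - 119388)/(18 + 141026) = -18222 - 32017/141044 = -2570135785/141044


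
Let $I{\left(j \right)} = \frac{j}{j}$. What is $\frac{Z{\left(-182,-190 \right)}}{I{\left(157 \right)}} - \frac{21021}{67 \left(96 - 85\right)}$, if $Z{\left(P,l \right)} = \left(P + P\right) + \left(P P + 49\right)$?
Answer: $\frac{2196292}{67} \approx 32781.0$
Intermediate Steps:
$I{\left(j \right)} = 1$
$Z{\left(P,l \right)} = 49 + P^{2} + 2 P$ ($Z{\left(P,l \right)} = 2 P + \left(P^{2} + 49\right) = 2 P + \left(49 + P^{2}\right) = 49 + P^{2} + 2 P$)
$\frac{Z{\left(-182,-190 \right)}}{I{\left(157 \right)}} - \frac{21021}{67 \left(96 - 85\right)} = \frac{49 + \left(-182\right)^{2} + 2 \left(-182\right)}{1} - \frac{21021}{67 \left(96 - 85\right)} = \left(49 + 33124 - 364\right) 1 - \frac{21021}{67 \cdot 11} = 32809 \cdot 1 - \frac{21021}{737} = 32809 - \frac{1911}{67} = \frac{2196292}{67}$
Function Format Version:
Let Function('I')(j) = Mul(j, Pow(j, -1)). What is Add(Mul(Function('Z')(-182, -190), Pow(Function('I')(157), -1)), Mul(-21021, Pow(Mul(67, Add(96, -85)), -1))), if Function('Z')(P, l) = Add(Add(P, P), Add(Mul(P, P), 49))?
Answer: Rational(2196292, 67) ≈ 32781.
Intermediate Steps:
Function('I')(j) = 1
Function('Z')(P, l) = Add(49, Pow(P, 2), Mul(2, P)) (Function('Z')(P, l) = Add(Mul(2, P), Add(Pow(P, 2), 49)) = Add(Mul(2, P), Add(49, Pow(P, 2))) = Add(49, Pow(P, 2), Mul(2, P)))
Add(Mul(Function('Z')(-182, -190), Pow(Function('I')(157), -1)), Mul(-21021, Pow(Mul(67, Add(96, -85)), -1))) = Add(Mul(Add(49, Pow(-182, 2), Mul(2, -182)), Pow(1, -1)), Mul(-21021, Pow(Mul(67, Add(96, -85)), -1))) = Add(Mul(Add(49, 33124, -364), 1), Mul(-21021, Pow(Mul(67, 11), -1))) = Add(Mul(32809, 1), Mul(-21021, Pow(737, -1))) = Add(32809, Mul(-21021, Rational(1, 737))) = Add(32809, Rational(-1911, 67)) = Rational(2196292, 67)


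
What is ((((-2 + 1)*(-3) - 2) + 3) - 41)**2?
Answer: 1369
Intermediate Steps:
((((-2 + 1)*(-3) - 2) + 3) - 41)**2 = (((-1*(-3) - 2) + 3) - 41)**2 = (((3 - 2) + 3) - 41)**2 = ((1 + 3) - 41)**2 = (4 - 41)**2 = (-37)**2 = 1369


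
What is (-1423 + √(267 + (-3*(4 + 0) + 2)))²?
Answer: (1423 - √257)² ≈ 1.9796e+6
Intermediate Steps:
(-1423 + √(267 + (-3*(4 + 0) + 2)))² = (-1423 + √(267 + (-3*4 + 2)))² = (-1423 + √(267 + (-12 + 2)))² = (-1423 + √(267 - 10))² = (-1423 + √257)²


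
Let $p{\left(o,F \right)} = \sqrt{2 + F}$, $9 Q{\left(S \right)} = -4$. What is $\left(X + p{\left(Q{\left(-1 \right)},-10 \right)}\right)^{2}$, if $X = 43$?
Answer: $1841 + 172 i \sqrt{2} \approx 1841.0 + 243.24 i$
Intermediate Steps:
$Q{\left(S \right)} = - \frac{4}{9}$ ($Q{\left(S \right)} = \frac{1}{9} \left(-4\right) = - \frac{4}{9}$)
$\left(X + p{\left(Q{\left(-1 \right)},-10 \right)}\right)^{2} = \left(43 + \sqrt{2 - 10}\right)^{2} = \left(43 + \sqrt{-8}\right)^{2} = \left(43 + 2 i \sqrt{2}\right)^{2}$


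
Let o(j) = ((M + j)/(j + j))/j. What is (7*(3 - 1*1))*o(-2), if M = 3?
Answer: 7/4 ≈ 1.7500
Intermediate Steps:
o(j) = (3 + j)/(2*j**2) (o(j) = ((3 + j)/(j + j))/j = ((3 + j)/((2*j)))/j = ((3 + j)*(1/(2*j)))/j = ((3 + j)/(2*j))/j = (3 + j)/(2*j**2))
(7*(3 - 1*1))*o(-2) = (7*(3 - 1*1))*((1/2)*(3 - 2)/(-2)**2) = (7*(3 - 1))*((1/2)*(1/4)*1) = (7*2)*(1/8) = 14*(1/8) = 7/4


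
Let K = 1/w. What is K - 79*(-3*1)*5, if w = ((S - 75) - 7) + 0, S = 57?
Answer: 29624/25 ≈ 1185.0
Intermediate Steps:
w = -25 (w = ((57 - 75) - 7) + 0 = (-18 - 7) + 0 = -25 + 0 = -25)
K = -1/25 (K = 1/(-25) = -1/25 ≈ -0.040000)
K - 79*(-3*1)*5 = -1/25 - 79*(-3*1)*5 = -1/25 - (-237)*5 = -1/25 - 79*(-15) = -1/25 + 1185 = 29624/25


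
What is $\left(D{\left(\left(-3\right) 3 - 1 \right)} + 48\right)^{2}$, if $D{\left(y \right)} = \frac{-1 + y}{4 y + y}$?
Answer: $\frac{5812921}{2500} \approx 2325.2$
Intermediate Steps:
$D{\left(y \right)} = \frac{-1 + y}{5 y}$
$\left(D{\left(\left(-3\right) 3 - 1 \right)} + 48\right)^{2} = \left(\frac{-1 - 10}{5 \left(\left(-3\right) 3 - 1\right)} + 48\right)^{2} = \left(\frac{-1 - 10}{5 \left(-9 - 1\right)} + 48\right)^{2} = \left(\frac{-1 - 10}{5 \left(-10\right)} + 48\right)^{2} = \left(\frac{1}{5} \left(- \frac{1}{10}\right) \left(-11\right) + 48\right)^{2} = \left(\frac{11}{50} + 48\right)^{2} = \left(\frac{2411}{50}\right)^{2} = \frac{5812921}{2500}$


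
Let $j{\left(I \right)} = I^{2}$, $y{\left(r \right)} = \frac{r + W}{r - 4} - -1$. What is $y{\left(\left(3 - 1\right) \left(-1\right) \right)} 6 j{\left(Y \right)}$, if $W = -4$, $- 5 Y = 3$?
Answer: $\frac{108}{25} \approx 4.32$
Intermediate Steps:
$Y = - \frac{3}{5}$ ($Y = \left(- \frac{1}{5}\right) 3 = - \frac{3}{5} \approx -0.6$)
$y{\left(r \right)} = 2$ ($y{\left(r \right)} = \frac{r - 4}{r - 4} - -1 = \frac{-4 + r}{-4 + r} + 1 = 1 + 1 = 2$)
$y{\left(\left(3 - 1\right) \left(-1\right) \right)} 6 j{\left(Y \right)} = 2 \cdot 6 \left(- \frac{3}{5}\right)^{2} = 12 \cdot \frac{9}{25} = \frac{108}{25}$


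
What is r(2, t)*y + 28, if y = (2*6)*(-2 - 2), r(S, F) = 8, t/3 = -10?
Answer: -356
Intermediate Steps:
t = -30 (t = 3*(-10) = -30)
y = -48 (y = 12*(-4) = -48)
r(2, t)*y + 28 = 8*(-48) + 28 = -384 + 28 = -356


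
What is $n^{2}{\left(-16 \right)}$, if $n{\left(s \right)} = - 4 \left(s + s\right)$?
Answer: $16384$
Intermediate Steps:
$n{\left(s \right)} = - 8 s$ ($n{\left(s \right)} = - 4 \cdot 2 s = - 8 s$)
$n^{2}{\left(-16 \right)} = \left(\left(-8\right) \left(-16\right)\right)^{2} = 128^{2} = 16384$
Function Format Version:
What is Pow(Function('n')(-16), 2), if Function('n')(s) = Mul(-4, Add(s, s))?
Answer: 16384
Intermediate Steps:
Function('n')(s) = Mul(-8, s) (Function('n')(s) = Mul(-4, Mul(2, s)) = Mul(-8, s))
Pow(Function('n')(-16), 2) = Pow(Mul(-8, -16), 2) = Pow(128, 2) = 16384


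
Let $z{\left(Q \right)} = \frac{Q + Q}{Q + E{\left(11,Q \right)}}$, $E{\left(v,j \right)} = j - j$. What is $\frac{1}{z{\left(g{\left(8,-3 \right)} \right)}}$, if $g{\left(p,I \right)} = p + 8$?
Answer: $\frac{1}{2} \approx 0.5$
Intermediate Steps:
$g{\left(p,I \right)} = 8 + p$
$E{\left(v,j \right)} = 0$
$z{\left(Q \right)} = 2$ ($z{\left(Q \right)} = \frac{Q + Q}{Q + 0} = \frac{2 Q}{Q} = 2$)
$\frac{1}{z{\left(g{\left(8,-3 \right)} \right)}} = \frac{1}{2}$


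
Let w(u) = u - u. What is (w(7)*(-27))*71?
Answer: 0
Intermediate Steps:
w(u) = 0
(w(7)*(-27))*71 = (0*(-27))*71 = 0*71 = 0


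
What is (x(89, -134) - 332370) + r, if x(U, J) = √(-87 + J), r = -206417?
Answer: -538787 + I*√221 ≈ -5.3879e+5 + 14.866*I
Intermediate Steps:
(x(89, -134) - 332370) + r = (√(-87 - 134) - 332370) - 206417 = (√(-221) - 332370) - 206417 = (I*√221 - 332370) - 206417 = (-332370 + I*√221) - 206417 = -538787 + I*√221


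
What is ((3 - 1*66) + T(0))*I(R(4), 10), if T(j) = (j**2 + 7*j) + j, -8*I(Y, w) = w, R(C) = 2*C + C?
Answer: 315/4 ≈ 78.750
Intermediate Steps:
R(C) = 3*C
I(Y, w) = -w/8
T(j) = j**2 + 8*j
((3 - 1*66) + T(0))*I(R(4), 10) = ((3 - 1*66) + 0*(8 + 0))*(-1/8*10) = ((3 - 66) + 0*8)*(-5/4) = (-63 + 0)*(-5/4) = -63*(-5/4) = 315/4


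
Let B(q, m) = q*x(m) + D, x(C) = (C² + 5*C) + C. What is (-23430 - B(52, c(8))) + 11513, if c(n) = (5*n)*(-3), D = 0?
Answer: -723277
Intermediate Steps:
c(n) = -15*n
x(C) = C² + 6*C
B(q, m) = m*q*(6 + m) (B(q, m) = q*(m*(6 + m)) + 0 = m*q*(6 + m) + 0 = m*q*(6 + m))
(-23430 - B(52, c(8))) + 11513 = (-23430 - (-15*8)*52*(6 - 15*8)) + 11513 = (-23430 - (-120)*52*(6 - 120)) + 11513 = (-23430 - (-120)*52*(-114)) + 11513 = (-23430 - 1*711360) + 11513 = (-23430 - 711360) + 11513 = -734790 + 11513 = -723277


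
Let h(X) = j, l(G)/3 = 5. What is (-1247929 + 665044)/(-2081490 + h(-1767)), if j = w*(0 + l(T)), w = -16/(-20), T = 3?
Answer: 194295/693826 ≈ 0.28003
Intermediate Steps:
l(G) = 15 (l(G) = 3*5 = 15)
w = ⅘ (w = -16*(-1/20) = ⅘ ≈ 0.80000)
j = 12 (j = 4*(0 + 15)/5 = (⅘)*15 = 12)
h(X) = 12
(-1247929 + 665044)/(-2081490 + h(-1767)) = (-1247929 + 665044)/(-2081490 + 12) = -582885/(-2081478) = -582885*(-1/2081478) = 194295/693826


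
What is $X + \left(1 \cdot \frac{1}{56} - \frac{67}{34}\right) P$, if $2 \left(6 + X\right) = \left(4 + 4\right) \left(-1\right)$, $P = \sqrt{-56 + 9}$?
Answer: $-10 - \frac{1859 i \sqrt{47}}{952} \approx -10.0 - 13.387 i$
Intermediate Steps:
$P = i \sqrt{47}$ ($P = \sqrt{-47} = i \sqrt{47} \approx 6.8557 i$)
$X = -10$ ($X = -6 + \frac{\left(4 + 4\right) \left(-1\right)}{2} = -6 + \frac{8 \left(-1\right)}{2} = -6 + \frac{1}{2} \left(-8\right) = -6 - 4 = -10$)
$X + \left(1 \cdot \frac{1}{56} - \frac{67}{34}\right) P = -10 + \left(1 \cdot \frac{1}{56} - \frac{67}{34}\right) i \sqrt{47} = -10 + \left(\frac{1}{56} - \frac{67}{34}\right) i \sqrt{47} = -10 - \frac{1859 i \sqrt{47}}{952}$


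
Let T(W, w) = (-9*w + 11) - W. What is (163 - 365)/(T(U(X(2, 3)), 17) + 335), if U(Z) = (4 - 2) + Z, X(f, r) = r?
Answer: -101/94 ≈ -1.0745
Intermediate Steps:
U(Z) = 2 + Z
T(W, w) = 11 - W - 9*w (T(W, w) = (11 - 9*w) - W = 11 - W - 9*w)
(163 - 365)/(T(U(X(2, 3)), 17) + 335) = (163 - 365)/((11 - (2 + 3) - 9*17) + 335) = -202/((11 - 1*5 - 153) + 335) = -202/((11 - 5 - 153) + 335) = -202/(-147 + 335) = -202/188 = -202*1/188 = -101/94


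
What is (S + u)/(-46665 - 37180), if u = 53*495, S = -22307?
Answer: -3928/83845 ≈ -0.046848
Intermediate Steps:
u = 26235
(S + u)/(-46665 - 37180) = (-22307 + 26235)/(-46665 - 37180) = 3928/(-83845) = 3928*(-1/83845) = -3928/83845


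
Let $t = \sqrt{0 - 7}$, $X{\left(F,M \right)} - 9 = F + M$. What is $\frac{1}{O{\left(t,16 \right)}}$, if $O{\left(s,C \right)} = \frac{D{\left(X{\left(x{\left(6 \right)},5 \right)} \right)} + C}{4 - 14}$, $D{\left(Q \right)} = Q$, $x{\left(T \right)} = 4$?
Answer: $- \frac{5}{17} \approx -0.29412$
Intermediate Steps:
$X{\left(F,M \right)} = 9 + F + M$ ($X{\left(F,M \right)} = 9 + \left(F + M\right) = 9 + F + M$)
$t = i \sqrt{7}$ ($t = \sqrt{-7} = i \sqrt{7} \approx 2.6458 i$)
$O{\left(s,C \right)} = - \frac{9}{5} - \frac{C}{10}$ ($O{\left(s,C \right)} = \frac{\left(9 + 4 + 5\right) + C}{4 - 14} = \frac{18 + C}{-10} = \left(18 + C\right) \left(- \frac{1}{10}\right) = - \frac{9}{5} - \frac{C}{10}$)
$\frac{1}{O{\left(t,16 \right)}} = \frac{1}{- \frac{9}{5} - \frac{8}{5}} = \frac{1}{- \frac{17}{5}} = - \frac{5}{17}$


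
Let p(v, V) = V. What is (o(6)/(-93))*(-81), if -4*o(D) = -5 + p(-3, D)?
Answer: -27/124 ≈ -0.21774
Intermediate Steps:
o(D) = 5/4 - D/4 (o(D) = -(-5 + D)/4 = 5/4 - D/4)
(o(6)/(-93))*(-81) = ((5/4 - 1/4*6)/(-93))*(-81) = ((5/4 - 3/2)*(-1/93))*(-81) = -1/4*(-1/93)*(-81) = (1/372)*(-81) = -27/124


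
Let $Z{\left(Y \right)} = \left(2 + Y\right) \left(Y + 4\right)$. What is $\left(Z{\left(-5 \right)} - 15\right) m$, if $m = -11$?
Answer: $132$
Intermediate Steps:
$Z{\left(Y \right)} = \left(2 + Y\right) \left(4 + Y\right)$
$\left(Z{\left(-5 \right)} - 15\right) m = \left(\left(8 + \left(-5\right)^{2} + 6 \left(-5\right)\right) - 15\right) \left(-11\right) = \left(\left(8 + 25 - 30\right) - 15\right) \left(-11\right) = \left(3 - 15\right) \left(-11\right) = \left(-12\right) \left(-11\right) = 132$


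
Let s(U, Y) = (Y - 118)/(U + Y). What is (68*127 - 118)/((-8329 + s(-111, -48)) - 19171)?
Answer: -677181/2186167 ≈ -0.30976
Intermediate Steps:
s(U, Y) = (-118 + Y)/(U + Y)
(68*127 - 118)/((-8329 + s(-111, -48)) - 19171) = (68*127 - 118)/((-8329 + (-118 - 48)/(-111 - 48)) - 19171) = (8636 - 118)/((-8329 - 166/(-159)) - 19171) = 8518/((-8329 - 1/159*(-166)) - 19171) = 8518/((-8329 + 166/159) - 19171) = 8518/(-1324145/159 - 19171) = 8518/(-4372334/159) = 8518*(-159/4372334) = -677181/2186167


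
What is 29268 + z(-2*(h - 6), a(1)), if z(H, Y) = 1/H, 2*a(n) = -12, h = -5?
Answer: 643897/22 ≈ 29268.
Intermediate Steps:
a(n) = -6 (a(n) = (1/2)*(-12) = -6)
29268 + z(-2*(h - 6), a(1)) = 29268 + 1/(-2*(-5 - 6)) = 29268 + 1/(-2*(-11)) = 29268 + 1/22 = 643897/22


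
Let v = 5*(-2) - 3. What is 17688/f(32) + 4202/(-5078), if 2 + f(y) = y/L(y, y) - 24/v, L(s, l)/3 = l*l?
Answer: -56047846415/454481 ≈ -1.2332e+5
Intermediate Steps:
L(s, l) = 3*l² (L(s, l) = 3*(l*l) = 3*l²)
v = -13 (v = -10 - 3 = -13)
f(y) = -2/13 + 1/(3*y) (f(y) = -2 + (y/((3*y²)) - 24/(-13)) = -2 + (y*(1/(3*y²)) - 24*(-1/13)) = -2 + (1/(3*y) + 24/13) = -2 + (24/13 + 1/(3*y)) = -2/13 + 1/(3*y))
17688/f(32) + 4202/(-5078) = 17688/(((1/39)*(13 - 6*32)/32)) + 4202/(-5078) = 17688/(((1/39)*(1/32)*(13 - 192))) + 4202*(-1/5078) = 17688/(((1/39)*(1/32)*(-179))) - 2101/2539 = 17688/(-179/1248) - 2101/2539 = 17688*(-1248/179) - 2101/2539 = -22074624/179 - 2101/2539 = -56047846415/454481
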